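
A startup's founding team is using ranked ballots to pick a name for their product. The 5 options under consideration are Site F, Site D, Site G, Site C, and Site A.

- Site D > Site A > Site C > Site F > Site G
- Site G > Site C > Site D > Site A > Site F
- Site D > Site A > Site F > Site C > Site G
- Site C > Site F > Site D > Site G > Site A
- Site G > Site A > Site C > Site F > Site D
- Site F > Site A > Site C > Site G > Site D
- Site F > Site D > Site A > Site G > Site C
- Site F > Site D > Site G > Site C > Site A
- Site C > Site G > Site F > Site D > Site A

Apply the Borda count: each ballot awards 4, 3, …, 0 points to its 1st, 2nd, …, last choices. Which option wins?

Borda scores:
  Site F: 1 + 0 + 2 + 3 + 1 + 4 + 4 + 4 + 2 = 21
  Site D: 4 + 2 + 4 + 2 + 0 + 0 + 3 + 3 + 1 = 19
  Site G: 0 + 4 + 0 + 1 + 4 + 1 + 1 + 2 + 3 = 16
  Site C: 2 + 3 + 1 + 4 + 2 + 2 + 0 + 1 + 4 = 19
  Site A: 3 + 1 + 3 + 0 + 3 + 3 + 2 + 0 + 0 = 15
Site F has the highest total.

Site F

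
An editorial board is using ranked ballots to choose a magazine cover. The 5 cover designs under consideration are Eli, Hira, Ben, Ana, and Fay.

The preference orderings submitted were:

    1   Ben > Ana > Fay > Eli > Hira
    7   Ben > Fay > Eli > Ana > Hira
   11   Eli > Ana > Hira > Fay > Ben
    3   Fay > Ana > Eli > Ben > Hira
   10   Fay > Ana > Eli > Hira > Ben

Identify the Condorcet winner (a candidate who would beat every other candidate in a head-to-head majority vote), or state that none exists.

Fay

Head-to-head results (32 voters total):
Eli vs Hira: Eli wins 32–0.
Eli vs Ben: Eli wins 24–8.
Eli vs Ana: Eli wins 18–14.
Eli vs Fay: Fay wins 21–11.
Hira vs Ben: Hira wins 21–11.
Hira vs Ana: Ana wins 32–0.
Hira vs Fay: Fay wins 21–11.
Ben vs Ana: Ana wins 24–8.
Ben vs Fay: Fay wins 24–8.
Ana vs Fay: Fay wins 20–12.
Fay beats each rival — Eli (21–11), Hira (21–11), Ben (24–8), Ana (20–12) — so Fay is the Condorcet winner.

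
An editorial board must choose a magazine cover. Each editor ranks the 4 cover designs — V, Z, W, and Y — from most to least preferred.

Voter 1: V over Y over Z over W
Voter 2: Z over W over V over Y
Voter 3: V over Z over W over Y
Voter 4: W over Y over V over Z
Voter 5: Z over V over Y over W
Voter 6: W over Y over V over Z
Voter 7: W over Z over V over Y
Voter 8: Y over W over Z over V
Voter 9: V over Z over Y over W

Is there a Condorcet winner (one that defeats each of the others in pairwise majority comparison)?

Head-to-head results (9 voters total):
V vs Z: V wins 5–4.
V vs W: W wins 5–4.
V vs Y: V wins 6–3.
Z vs W: Z wins 5–4.
Z vs Y: Z wins 5–4.
W vs Y: W wins 5–4.
No candidate beats all others: V beats Z beats W beats V, a majority cycle.

No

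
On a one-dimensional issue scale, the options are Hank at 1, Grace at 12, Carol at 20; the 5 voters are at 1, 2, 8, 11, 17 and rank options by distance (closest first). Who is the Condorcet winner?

With single-peaked preferences on a line, the Condorcet winner is the candidate closest to the median voter.
The median voter (position 8) is closest to Grace at 12.
Check: Grace vs Carol — voters closer to Grace: 4 of 5.

Grace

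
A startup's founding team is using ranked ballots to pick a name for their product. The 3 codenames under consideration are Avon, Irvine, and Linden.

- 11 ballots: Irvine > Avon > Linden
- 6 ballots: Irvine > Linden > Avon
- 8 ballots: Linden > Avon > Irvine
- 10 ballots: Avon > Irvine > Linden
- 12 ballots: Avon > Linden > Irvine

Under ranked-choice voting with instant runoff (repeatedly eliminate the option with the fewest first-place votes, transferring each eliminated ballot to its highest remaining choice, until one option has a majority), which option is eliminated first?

Linden

Round 1: Avon 22, Irvine 17, Linden 8. Linden has the fewest and is eliminated.
Round 2: Avon 30, Irvine 17. Avon has a majority.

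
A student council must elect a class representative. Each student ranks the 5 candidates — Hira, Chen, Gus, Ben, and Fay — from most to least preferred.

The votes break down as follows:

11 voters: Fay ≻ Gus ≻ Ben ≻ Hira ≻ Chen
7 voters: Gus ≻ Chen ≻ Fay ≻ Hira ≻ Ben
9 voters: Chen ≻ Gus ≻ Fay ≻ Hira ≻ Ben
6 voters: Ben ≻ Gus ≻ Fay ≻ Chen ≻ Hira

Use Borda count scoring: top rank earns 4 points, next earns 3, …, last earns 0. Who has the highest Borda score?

Borda scores:
  Hira: 11·1 + 7·1 + 9·1 + 6·0 = 27
  Chen: 11·0 + 7·3 + 9·4 + 6·1 = 63
  Gus: 11·3 + 7·4 + 9·3 + 6·3 = 106
  Ben: 11·2 + 7·0 + 9·0 + 6·4 = 46
  Fay: 11·4 + 7·2 + 9·2 + 6·2 = 88
Gus has the highest total.

Gus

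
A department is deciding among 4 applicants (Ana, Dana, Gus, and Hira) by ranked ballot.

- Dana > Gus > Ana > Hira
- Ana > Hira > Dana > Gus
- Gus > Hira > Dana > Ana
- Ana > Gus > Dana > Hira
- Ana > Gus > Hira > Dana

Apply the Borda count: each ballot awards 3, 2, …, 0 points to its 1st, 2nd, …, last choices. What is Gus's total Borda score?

9

Borda scores:
  Ana: 1 + 3 + 0 + 3 + 3 = 10
  Dana: 3 + 1 + 1 + 1 + 0 = 6
  Gus: 2 + 0 + 3 + 2 + 2 = 9
  Hira: 0 + 2 + 2 + 0 + 1 = 5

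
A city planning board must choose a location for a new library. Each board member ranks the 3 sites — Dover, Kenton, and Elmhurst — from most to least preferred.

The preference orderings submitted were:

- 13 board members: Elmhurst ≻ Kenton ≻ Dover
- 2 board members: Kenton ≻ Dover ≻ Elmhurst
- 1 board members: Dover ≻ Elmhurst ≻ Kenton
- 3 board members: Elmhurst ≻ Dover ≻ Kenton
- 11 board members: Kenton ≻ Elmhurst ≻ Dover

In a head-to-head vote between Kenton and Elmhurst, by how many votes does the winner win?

4

Ballots ranking Kenton above Elmhurst: 2+11 = 13.
Ballots ranking Elmhurst above Kenton: 13+1+3 = 17.
Elmhurst wins 17–13, a margin of 4.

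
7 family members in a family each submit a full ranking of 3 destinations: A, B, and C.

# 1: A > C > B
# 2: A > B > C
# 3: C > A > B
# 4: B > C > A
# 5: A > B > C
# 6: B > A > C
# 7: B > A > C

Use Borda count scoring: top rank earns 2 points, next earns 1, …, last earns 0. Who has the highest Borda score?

A

Borda scores:
  A: 2 + 2 + 1 + 0 + 2 + 1 + 1 = 9
  B: 0 + 1 + 0 + 2 + 1 + 2 + 2 = 8
  C: 1 + 0 + 2 + 1 + 0 + 0 + 0 = 4
A has the highest total.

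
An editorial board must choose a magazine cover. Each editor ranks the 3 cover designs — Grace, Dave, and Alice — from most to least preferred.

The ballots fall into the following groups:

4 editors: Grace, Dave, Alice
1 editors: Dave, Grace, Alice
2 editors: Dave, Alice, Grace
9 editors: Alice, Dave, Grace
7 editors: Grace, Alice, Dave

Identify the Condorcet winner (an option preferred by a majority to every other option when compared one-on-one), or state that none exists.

There is no Condorcet winner

Head-to-head results (23 voters total):
Grace vs Dave: Dave wins 12–11.
Grace vs Alice: Grace wins 12–11.
Dave vs Alice: Alice wins 16–7.
No candidate beats all others: Grace beats Alice beats Dave beats Grace, a majority cycle.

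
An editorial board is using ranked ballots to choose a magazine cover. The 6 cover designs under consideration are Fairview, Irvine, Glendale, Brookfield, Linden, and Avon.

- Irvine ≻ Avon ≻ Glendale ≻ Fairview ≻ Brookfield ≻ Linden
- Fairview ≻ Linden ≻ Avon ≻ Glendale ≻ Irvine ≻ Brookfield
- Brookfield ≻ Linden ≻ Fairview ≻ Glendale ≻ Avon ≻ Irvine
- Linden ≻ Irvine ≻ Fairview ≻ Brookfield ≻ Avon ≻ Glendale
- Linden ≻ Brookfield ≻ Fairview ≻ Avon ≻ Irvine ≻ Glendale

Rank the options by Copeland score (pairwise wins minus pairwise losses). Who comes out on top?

Linden

Pairwise results:
  Fairview vs Irvine: Fairview wins 3–2.
  Fairview vs Glendale: Fairview wins 4–1.
  Fairview vs Brookfield: Fairview wins 3–2.
  Fairview vs Linden: Linden wins 3–2.
  Fairview vs Avon: Fairview wins 4–1.
  Irvine vs Glendale: Irvine wins 3–2.
  Irvine vs Brookfield: Irvine wins 3–2.
  Irvine vs Linden: Linden wins 4–1.
  Irvine vs Avon: Avon wins 3–2.
  Glendale vs Brookfield: Brookfield wins 3–2.
  Glendale vs Linden: Linden wins 4–1.
  Glendale vs Avon: Avon wins 4–1.
  Brookfield vs Linden: Linden wins 3–2.
  Brookfield vs Avon: Brookfield wins 3–2.
  Linden vs Avon: Linden wins 4–1.
Copeland scores (wins − losses):
  Fairview: 4 − 1 = 3
  Irvine: 2 − 3 = -1
  Glendale: 0 − 5 = -5
  Brookfield: 2 − 3 = -1
  Linden: 5 − 0 = 5
  Avon: 2 − 3 = -1
Linden has the best Copeland score.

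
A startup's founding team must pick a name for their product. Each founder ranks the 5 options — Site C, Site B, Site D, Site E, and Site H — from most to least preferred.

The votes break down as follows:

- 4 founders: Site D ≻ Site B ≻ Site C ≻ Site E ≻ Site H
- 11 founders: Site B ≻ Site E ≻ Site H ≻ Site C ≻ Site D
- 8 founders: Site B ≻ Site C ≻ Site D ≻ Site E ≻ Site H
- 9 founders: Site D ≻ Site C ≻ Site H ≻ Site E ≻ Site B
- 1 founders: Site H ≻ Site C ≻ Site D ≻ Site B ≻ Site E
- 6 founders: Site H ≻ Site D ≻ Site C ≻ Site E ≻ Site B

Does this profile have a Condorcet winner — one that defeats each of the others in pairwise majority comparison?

No

Head-to-head results (39 voters total):
Site C vs Site B: Site B wins 23–16.
Site C vs Site D: Site C wins 20–19.
Site C vs Site E: Site C wins 28–11.
Site C vs Site H: Site C wins 21–18.
Site B vs Site D: Site D wins 20–19.
Site B vs Site E: Site B wins 24–15.
Site B vs Site H: Site B wins 23–16.
Site D vs Site E: Site D wins 28–11.
Site D vs Site H: Site D wins 21–18.
Site E vs Site H: Site E wins 23–16.
No candidate beats all others: Site C beats Site D beats Site B beats Site C, a majority cycle.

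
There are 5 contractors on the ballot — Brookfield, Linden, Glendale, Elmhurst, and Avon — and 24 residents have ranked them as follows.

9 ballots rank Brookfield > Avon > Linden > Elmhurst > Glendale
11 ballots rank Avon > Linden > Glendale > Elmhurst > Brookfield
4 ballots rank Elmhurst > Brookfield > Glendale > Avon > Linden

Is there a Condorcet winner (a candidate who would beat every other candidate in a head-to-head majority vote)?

Head-to-head results (24 voters total):
Brookfield vs Linden: Brookfield wins 13–11.
Brookfield vs Glendale: Brookfield wins 13–11.
Brookfield vs Elmhurst: Elmhurst wins 15–9.
Brookfield vs Avon: Brookfield wins 13–11.
Linden vs Glendale: Linden wins 20–4.
Linden vs Elmhurst: Linden wins 20–4.
Linden vs Avon: Avon wins 24–0.
Glendale vs Elmhurst: Elmhurst wins 13–11.
Glendale vs Avon: Avon wins 20–4.
Elmhurst vs Avon: Avon wins 20–4.
No candidate beats all others: Brookfield beats Linden beats Elmhurst beats Brookfield, a majority cycle.

No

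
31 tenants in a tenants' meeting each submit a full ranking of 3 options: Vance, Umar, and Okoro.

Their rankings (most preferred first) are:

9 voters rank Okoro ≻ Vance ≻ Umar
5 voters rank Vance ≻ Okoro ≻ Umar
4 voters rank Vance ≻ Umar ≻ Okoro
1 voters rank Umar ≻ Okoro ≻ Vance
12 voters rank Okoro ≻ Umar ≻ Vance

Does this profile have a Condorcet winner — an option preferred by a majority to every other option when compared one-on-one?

Yes

Head-to-head results (31 voters total):
Vance vs Umar: Vance wins 18–13.
Vance vs Okoro: Okoro wins 22–9.
Umar vs Okoro: Okoro wins 26–5.
Okoro beats each rival — Vance (22–9), Umar (26–5) — so Okoro is the Condorcet winner.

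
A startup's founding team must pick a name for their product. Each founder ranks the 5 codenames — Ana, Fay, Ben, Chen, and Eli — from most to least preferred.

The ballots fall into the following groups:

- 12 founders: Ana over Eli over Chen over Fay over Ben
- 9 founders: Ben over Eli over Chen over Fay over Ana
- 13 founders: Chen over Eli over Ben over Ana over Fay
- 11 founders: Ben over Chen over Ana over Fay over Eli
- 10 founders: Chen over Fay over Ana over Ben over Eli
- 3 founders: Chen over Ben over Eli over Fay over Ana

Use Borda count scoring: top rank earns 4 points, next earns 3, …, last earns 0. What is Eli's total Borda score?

108

Borda scores:
  Ana: 12·4 + 9·0 + 13·1 + 11·2 + 10·2 + 3·0 = 103
  Fay: 12·1 + 9·1 + 13·0 + 11·1 + 10·3 + 3·1 = 65
  Ben: 12·0 + 9·4 + 13·2 + 11·4 + 10·1 + 3·3 = 125
  Chen: 12·2 + 9·2 + 13·4 + 11·3 + 10·4 + 3·4 = 179
  Eli: 12·3 + 9·3 + 13·3 + 11·0 + 10·0 + 3·2 = 108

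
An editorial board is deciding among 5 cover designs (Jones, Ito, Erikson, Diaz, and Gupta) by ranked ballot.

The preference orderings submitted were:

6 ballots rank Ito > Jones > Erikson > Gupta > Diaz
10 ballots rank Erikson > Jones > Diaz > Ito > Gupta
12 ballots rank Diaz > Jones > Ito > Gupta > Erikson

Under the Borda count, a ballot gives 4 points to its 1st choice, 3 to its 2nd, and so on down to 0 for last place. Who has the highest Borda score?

Borda scores:
  Jones: 6·3 + 10·3 + 12·3 = 84
  Ito: 6·4 + 10·1 + 12·2 = 58
  Erikson: 6·2 + 10·4 + 12·0 = 52
  Diaz: 6·0 + 10·2 + 12·4 = 68
  Gupta: 6·1 + 10·0 + 12·1 = 18
Jones has the highest total.

Jones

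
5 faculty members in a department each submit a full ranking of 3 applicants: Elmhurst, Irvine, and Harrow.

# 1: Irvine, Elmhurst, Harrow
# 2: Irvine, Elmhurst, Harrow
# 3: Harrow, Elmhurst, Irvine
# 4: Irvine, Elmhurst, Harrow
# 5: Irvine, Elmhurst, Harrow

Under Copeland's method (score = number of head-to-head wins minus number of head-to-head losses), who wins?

Irvine

Pairwise results:
  Elmhurst vs Irvine: Irvine wins 4–1.
  Elmhurst vs Harrow: Elmhurst wins 4–1.
  Irvine vs Harrow: Irvine wins 4–1.
Copeland scores (wins − losses):
  Elmhurst: 1 − 1 = 0
  Irvine: 2 − 0 = 2
  Harrow: 0 − 2 = -2
Irvine has the best Copeland score.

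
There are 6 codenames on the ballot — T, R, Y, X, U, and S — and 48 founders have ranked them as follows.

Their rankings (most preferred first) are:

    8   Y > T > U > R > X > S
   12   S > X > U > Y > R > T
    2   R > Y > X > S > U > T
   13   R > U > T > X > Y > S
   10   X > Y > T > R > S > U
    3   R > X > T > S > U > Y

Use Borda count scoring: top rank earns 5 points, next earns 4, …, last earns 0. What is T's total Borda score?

Borda scores:
  T: 8·4 + 12·0 + 2·0 + 13·3 + 10·3 + 3·3 = 110
  R: 8·2 + 12·1 + 2·5 + 13·5 + 10·2 + 3·5 = 138
  Y: 8·5 + 12·2 + 2·4 + 13·1 + 10·4 + 3·0 = 125
  X: 8·1 + 12·4 + 2·3 + 13·2 + 10·5 + 3·4 = 150
  U: 8·3 + 12·3 + 2·1 + 13·4 + 10·0 + 3·1 = 117
  S: 8·0 + 12·5 + 2·2 + 13·0 + 10·1 + 3·2 = 80

110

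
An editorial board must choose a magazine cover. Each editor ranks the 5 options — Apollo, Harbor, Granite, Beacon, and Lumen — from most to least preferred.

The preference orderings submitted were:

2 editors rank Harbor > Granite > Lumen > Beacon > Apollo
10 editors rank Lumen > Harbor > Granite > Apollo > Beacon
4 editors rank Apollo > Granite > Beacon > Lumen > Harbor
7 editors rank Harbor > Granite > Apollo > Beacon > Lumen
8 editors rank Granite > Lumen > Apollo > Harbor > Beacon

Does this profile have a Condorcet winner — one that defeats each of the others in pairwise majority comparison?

Head-to-head results (31 voters total):
Apollo vs Harbor: Harbor wins 19–12.
Apollo vs Granite: Granite wins 27–4.
Apollo vs Beacon: Apollo wins 29–2.
Apollo vs Lumen: Lumen wins 20–11.
Harbor vs Granite: Harbor wins 19–12.
Harbor vs Beacon: Harbor wins 27–4.
Harbor vs Lumen: Lumen wins 22–9.
Granite vs Beacon: Granite wins 31–0.
Granite vs Lumen: Granite wins 21–10.
Beacon vs Lumen: Lumen wins 20–11.
No candidate beats all others: Harbor beats Granite beats Lumen beats Harbor, a majority cycle.

No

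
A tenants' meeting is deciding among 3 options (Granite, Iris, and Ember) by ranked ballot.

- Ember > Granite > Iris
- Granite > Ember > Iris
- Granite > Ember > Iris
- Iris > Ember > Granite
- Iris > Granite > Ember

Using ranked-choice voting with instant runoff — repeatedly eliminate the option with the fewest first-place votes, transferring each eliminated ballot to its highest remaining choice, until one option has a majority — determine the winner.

Round 1: Granite 2, Iris 2, Ember 1. Ember has the fewest and is eliminated.
Round 2: Granite 3, Iris 2. Granite has a majority.

Granite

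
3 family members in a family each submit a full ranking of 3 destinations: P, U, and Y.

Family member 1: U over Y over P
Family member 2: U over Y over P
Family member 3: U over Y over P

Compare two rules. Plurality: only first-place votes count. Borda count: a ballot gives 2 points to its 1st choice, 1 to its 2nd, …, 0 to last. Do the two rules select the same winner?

Plurality first-place counts: P 0, U 3, Y 0 → U.
Borda totals: P 0, U 6, Y 3 → U.
The two rules agree on U.

Yes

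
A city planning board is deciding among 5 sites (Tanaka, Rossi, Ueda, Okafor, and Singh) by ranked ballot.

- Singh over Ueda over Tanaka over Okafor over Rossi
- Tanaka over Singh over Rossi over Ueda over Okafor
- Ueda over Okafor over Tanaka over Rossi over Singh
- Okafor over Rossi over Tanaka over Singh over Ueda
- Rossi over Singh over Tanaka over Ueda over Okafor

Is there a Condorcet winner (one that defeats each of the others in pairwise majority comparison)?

Yes

Head-to-head results (5 voters total):
Tanaka vs Rossi: Tanaka wins 3–2.
Tanaka vs Ueda: Tanaka wins 3–2.
Tanaka vs Okafor: Tanaka wins 3–2.
Tanaka vs Singh: Tanaka wins 3–2.
Rossi vs Ueda: Rossi wins 3–2.
Rossi vs Okafor: Okafor wins 3–2.
Rossi vs Singh: Rossi wins 3–2.
Ueda vs Okafor: Ueda wins 4–1.
Ueda vs Singh: Singh wins 4–1.
Okafor vs Singh: Singh wins 3–2.
Tanaka beats each rival — Rossi (3–2), Ueda (3–2), Okafor (3–2), Singh (3–2) — so Tanaka is the Condorcet winner.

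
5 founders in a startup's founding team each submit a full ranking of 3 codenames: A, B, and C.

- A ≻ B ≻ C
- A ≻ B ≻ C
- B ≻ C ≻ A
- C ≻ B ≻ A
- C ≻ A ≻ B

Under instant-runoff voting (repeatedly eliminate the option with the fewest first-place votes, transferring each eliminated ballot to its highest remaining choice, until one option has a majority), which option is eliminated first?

B

Round 1: A 2, C 2, B 1. B has the fewest and is eliminated.
Round 2: C 3, A 2. C has a majority.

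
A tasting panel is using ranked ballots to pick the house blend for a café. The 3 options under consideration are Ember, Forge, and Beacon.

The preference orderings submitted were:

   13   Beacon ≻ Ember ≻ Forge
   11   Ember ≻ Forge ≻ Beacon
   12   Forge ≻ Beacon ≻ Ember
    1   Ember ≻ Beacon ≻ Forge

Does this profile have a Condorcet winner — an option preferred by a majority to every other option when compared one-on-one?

Head-to-head results (37 voters total):
Ember vs Forge: Ember wins 25–12.
Ember vs Beacon: Beacon wins 25–12.
Forge vs Beacon: Forge wins 23–14.
No candidate beats all others: Ember beats Forge beats Beacon beats Ember, a majority cycle.

No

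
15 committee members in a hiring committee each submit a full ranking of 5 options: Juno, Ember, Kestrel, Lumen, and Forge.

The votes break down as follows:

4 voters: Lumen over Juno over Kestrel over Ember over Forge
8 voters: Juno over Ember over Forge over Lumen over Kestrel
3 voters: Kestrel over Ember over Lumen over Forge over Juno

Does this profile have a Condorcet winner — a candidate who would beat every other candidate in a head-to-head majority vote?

Yes

Head-to-head results (15 voters total):
Juno vs Ember: Juno wins 12–3.
Juno vs Kestrel: Juno wins 12–3.
Juno vs Lumen: Juno wins 8–7.
Juno vs Forge: Juno wins 12–3.
Ember vs Kestrel: Ember wins 8–7.
Ember vs Lumen: Ember wins 11–4.
Ember vs Forge: Ember wins 15–0.
Kestrel vs Lumen: Lumen wins 12–3.
Kestrel vs Forge: Forge wins 8–7.
Lumen vs Forge: Forge wins 8–7.
Juno beats each rival — Ember (12–3), Kestrel (12–3), Lumen (8–7), Forge (12–3) — so Juno is the Condorcet winner.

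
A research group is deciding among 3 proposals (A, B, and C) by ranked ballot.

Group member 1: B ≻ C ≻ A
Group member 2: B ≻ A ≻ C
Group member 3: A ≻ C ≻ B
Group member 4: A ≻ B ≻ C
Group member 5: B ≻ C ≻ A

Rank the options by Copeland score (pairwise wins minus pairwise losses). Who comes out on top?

Pairwise results:
  A vs B: B wins 3–2.
  A vs C: A wins 3–2.
  B vs C: B wins 4–1.
Copeland scores (wins − losses):
  A: 1 − 1 = 0
  B: 2 − 0 = 2
  C: 0 − 2 = -2
B has the best Copeland score.

B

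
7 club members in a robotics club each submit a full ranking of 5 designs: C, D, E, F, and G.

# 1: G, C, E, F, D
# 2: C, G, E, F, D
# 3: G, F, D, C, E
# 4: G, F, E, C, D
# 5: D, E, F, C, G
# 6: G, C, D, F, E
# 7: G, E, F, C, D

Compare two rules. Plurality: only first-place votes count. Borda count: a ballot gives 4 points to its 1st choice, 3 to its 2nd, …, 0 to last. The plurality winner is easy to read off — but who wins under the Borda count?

G

Plurality first-place counts: C 1, D 1, E 0, F 0, G 5 → G.
Borda totals: C 14, D 8, E 12, F 13, G 23 → G.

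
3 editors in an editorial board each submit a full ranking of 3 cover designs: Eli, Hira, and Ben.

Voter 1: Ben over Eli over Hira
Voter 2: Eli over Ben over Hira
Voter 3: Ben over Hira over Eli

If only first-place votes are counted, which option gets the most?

Ben

First-place vote totals:
  Eli: 1
  Hira: 0
  Ben: 2
Ben has the most first-place votes.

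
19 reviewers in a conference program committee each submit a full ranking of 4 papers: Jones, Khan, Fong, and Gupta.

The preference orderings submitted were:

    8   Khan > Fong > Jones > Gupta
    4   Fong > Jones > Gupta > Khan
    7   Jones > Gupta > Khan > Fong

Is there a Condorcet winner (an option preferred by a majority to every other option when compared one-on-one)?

No

Head-to-head results (19 voters total):
Jones vs Khan: Jones wins 11–8.
Jones vs Fong: Fong wins 12–7.
Jones vs Gupta: Jones wins 19–0.
Khan vs Fong: Khan wins 15–4.
Khan vs Gupta: Gupta wins 11–8.
Fong vs Gupta: Fong wins 12–7.
No candidate beats all others: Jones beats Khan beats Fong beats Jones, a majority cycle.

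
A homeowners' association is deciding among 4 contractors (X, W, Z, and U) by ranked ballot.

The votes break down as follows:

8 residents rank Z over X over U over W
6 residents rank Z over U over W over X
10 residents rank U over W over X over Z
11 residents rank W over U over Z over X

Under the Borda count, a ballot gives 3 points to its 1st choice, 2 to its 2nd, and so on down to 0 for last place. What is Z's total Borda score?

53

Borda scores:
  X: 8·2 + 6·0 + 10·1 + 11·0 = 26
  W: 8·0 + 6·1 + 10·2 + 11·3 = 59
  Z: 8·3 + 6·3 + 10·0 + 11·1 = 53
  U: 8·1 + 6·2 + 10·3 + 11·2 = 72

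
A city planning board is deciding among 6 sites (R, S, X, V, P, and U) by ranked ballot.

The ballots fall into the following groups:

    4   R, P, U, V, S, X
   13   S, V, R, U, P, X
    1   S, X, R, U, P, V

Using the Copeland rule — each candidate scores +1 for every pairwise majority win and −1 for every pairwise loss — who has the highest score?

S

Pairwise results:
  R vs S: S wins 14–4.
  R vs X: R wins 17–1.
  R vs V: V wins 13–5.
  R vs P: R wins 18–0.
  R vs U: R wins 18–0.
  S vs X: S wins 18–0.
  S vs V: S wins 14–4.
  S vs P: S wins 14–4.
  S vs U: S wins 14–4.
  X vs V: V wins 17–1.
  X vs P: P wins 17–1.
  X vs U: U wins 17–1.
  V vs P: V wins 13–5.
  V vs U: V wins 13–5.
  P vs U: U wins 14–4.
Copeland scores (wins − losses):
  R: 3 − 2 = 1
  S: 5 − 0 = 5
  X: 0 − 5 = -5
  V: 4 − 1 = 3
  P: 1 − 4 = -3
  U: 2 − 3 = -1
S has the best Copeland score.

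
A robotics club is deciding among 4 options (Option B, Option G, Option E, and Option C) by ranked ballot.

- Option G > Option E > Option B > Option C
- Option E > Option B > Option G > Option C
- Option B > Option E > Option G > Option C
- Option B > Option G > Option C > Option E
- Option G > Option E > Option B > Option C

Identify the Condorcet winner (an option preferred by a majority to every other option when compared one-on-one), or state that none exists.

Head-to-head results (5 voters total):
Option B vs Option G: Option B wins 3–2.
Option B vs Option E: Option E wins 3–2.
Option B vs Option C: Option B wins 5–0.
Option G vs Option E: Option G wins 3–2.
Option G vs Option C: Option G wins 5–0.
Option E vs Option C: Option E wins 4–1.
No candidate beats all others: Option B beats Option G beats Option E beats Option B, a majority cycle.

No Condorcet winner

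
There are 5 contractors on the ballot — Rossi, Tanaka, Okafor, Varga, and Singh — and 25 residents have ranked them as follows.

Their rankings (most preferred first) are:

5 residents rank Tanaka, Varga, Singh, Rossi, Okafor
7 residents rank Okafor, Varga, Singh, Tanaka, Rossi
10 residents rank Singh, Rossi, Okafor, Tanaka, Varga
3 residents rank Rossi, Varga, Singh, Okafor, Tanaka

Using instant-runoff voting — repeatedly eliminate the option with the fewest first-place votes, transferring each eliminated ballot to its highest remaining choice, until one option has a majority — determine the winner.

Round 1: Singh 10, Okafor 7, Tanaka 5, Rossi 3, Varga 0. Varga has the fewest and is eliminated.
Round 2: Singh 10, Okafor 7, Tanaka 5, Rossi 3. Rossi has the fewest and is eliminated.
Round 3: Singh 13, Okafor 7, Tanaka 5. Singh has a majority.

Singh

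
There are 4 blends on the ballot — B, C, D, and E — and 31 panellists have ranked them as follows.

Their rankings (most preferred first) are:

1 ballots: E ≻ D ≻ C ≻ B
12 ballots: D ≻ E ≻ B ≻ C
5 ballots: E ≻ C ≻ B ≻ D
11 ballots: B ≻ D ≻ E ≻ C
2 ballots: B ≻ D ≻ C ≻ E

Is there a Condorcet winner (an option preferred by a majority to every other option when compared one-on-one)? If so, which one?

No Condorcet winner

Head-to-head results (31 voters total):
B vs C: B wins 25–6.
B vs D: B wins 18–13.
B vs E: E wins 18–13.
C vs D: D wins 26–5.
C vs E: E wins 29–2.
D vs E: D wins 25–6.
No candidate beats all others: B beats D beats E beats B, a majority cycle.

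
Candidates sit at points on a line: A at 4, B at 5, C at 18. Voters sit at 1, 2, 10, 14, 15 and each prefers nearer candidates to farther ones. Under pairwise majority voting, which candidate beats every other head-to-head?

B

With single-peaked preferences on a line, the Condorcet winner is the candidate closest to the median voter.
The median voter (position 10) is closest to B at 5.
Check: B vs C — voters closer to B: 3 of 5.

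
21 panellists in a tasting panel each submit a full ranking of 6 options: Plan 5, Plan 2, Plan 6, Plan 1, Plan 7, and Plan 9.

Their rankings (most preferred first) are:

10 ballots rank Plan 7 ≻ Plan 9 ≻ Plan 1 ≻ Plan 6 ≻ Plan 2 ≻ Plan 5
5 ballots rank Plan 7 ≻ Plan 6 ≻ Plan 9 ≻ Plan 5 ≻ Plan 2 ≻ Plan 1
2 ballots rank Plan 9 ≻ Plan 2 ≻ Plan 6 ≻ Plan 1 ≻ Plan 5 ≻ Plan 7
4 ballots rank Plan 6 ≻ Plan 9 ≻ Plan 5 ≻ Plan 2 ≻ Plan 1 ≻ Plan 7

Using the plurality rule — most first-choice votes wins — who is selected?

Plan 7

First-place vote totals:
  Plan 5: 0
  Plan 2: 0
  Plan 6: 4
  Plan 1: 0
  Plan 7: 15
  Plan 9: 2
Plan 7 has the most first-place votes.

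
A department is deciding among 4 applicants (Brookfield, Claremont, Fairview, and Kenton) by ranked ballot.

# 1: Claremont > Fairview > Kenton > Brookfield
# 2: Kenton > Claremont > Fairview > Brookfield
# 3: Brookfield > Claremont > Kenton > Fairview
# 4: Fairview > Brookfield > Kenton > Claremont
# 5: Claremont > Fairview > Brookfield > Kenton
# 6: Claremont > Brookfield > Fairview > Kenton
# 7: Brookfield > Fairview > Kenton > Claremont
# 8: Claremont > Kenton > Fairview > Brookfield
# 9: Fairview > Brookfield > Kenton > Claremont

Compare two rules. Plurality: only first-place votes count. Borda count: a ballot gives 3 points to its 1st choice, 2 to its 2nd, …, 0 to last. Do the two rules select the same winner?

Yes

Plurality first-place counts: Brookfield 2, Claremont 4, Fairview 2, Kenton 1 → Claremont.
Borda totals: Brookfield 13, Claremont 16, Fairview 15, Kenton 10 → Claremont.
The two rules agree on Claremont.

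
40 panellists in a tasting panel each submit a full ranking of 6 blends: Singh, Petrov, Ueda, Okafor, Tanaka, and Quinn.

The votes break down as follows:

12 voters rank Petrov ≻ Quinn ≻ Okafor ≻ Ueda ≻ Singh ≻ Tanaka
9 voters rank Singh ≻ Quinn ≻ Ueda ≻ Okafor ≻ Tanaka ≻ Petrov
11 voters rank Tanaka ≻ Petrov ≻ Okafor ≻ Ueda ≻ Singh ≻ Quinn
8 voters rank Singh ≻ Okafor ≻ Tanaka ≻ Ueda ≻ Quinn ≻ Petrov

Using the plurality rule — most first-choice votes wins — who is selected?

First-place vote totals:
  Singh: 17
  Petrov: 12
  Ueda: 0
  Okafor: 0
  Tanaka: 11
  Quinn: 0
Singh has the most first-place votes.

Singh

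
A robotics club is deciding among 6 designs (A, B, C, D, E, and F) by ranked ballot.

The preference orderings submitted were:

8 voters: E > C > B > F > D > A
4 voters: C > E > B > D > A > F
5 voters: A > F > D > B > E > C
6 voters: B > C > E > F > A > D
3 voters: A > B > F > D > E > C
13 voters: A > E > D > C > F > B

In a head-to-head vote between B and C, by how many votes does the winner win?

11

Ballots ranking B above C: 5+6+3 = 14.
Ballots ranking C above B: 8+4+13 = 25.
C wins 25–14, a margin of 11.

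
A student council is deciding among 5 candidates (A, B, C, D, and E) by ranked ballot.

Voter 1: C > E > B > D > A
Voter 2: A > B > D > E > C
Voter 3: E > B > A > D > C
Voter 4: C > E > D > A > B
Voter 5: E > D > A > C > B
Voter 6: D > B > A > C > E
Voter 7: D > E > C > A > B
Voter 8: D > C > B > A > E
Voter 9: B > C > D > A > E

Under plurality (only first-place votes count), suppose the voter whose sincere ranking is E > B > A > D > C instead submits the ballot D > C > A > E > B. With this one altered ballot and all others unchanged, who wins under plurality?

D

First-place totals with the altered ballot: A 1, B 1, C 2, D 4, E 1.
The winner is unchanged: still D.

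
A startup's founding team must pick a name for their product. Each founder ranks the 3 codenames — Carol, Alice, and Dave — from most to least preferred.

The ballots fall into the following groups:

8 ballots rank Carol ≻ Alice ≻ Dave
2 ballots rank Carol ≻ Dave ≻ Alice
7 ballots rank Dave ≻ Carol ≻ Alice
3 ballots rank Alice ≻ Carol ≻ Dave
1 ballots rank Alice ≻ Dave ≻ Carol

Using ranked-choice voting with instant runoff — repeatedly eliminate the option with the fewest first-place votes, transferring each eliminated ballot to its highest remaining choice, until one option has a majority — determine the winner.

Round 1: Carol 10, Dave 7, Alice 4. Alice has the fewest and is eliminated.
Round 2: Carol 13, Dave 8. Carol has a majority.

Carol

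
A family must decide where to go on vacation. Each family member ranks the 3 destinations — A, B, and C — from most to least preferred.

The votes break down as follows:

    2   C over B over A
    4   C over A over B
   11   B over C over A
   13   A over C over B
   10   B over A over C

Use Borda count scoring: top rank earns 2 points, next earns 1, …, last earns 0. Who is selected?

Borda scores:
  A: 2·0 + 4·1 + 11·0 + 13·2 + 10·1 = 40
  B: 2·1 + 4·0 + 11·2 + 13·0 + 10·2 = 44
  C: 2·2 + 4·2 + 11·1 + 13·1 + 10·0 = 36
B has the highest total.

B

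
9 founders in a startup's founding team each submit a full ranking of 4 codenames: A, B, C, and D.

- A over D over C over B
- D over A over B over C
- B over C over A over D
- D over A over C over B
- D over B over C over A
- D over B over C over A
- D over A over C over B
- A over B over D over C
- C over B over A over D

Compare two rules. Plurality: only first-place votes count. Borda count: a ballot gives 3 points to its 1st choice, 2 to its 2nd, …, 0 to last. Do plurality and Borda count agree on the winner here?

Yes

Plurality first-place counts: A 2, B 1, C 1, D 5 → D.
Borda totals: A 14, B 12, C 10, D 18 → D.
The two rules agree on D.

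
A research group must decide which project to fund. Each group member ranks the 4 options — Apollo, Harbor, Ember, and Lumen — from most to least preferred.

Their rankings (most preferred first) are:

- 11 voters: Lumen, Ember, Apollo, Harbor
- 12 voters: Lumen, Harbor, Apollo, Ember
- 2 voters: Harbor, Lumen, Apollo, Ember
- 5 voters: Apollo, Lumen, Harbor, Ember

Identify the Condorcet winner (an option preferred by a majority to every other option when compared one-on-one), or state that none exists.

Lumen

Head-to-head results (30 voters total):
Apollo vs Harbor: Apollo wins 16–14.
Apollo vs Ember: Apollo wins 19–11.
Apollo vs Lumen: Lumen wins 25–5.
Harbor vs Ember: Harbor wins 19–11.
Harbor vs Lumen: Lumen wins 28–2.
Ember vs Lumen: Lumen wins 30–0.
Lumen beats each rival — Apollo (25–5), Harbor (28–2), Ember (30–0) — so Lumen is the Condorcet winner.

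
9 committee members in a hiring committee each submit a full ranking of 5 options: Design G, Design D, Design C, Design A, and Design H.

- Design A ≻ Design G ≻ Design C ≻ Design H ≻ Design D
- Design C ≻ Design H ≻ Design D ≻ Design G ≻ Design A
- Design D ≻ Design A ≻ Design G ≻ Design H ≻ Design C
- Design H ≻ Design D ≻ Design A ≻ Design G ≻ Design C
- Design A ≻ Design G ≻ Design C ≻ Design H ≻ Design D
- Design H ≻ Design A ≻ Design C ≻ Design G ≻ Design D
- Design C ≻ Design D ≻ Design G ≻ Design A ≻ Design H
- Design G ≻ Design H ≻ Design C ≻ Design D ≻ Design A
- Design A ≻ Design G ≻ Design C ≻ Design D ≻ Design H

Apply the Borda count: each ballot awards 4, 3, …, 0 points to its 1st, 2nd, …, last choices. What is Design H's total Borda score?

17

Borda scores:
  Design G: 3 + 1 + 2 + 1 + 3 + 1 + 2 + 4 + 3 = 20
  Design D: 0 + 2 + 4 + 3 + 0 + 0 + 3 + 1 + 1 = 14
  Design C: 2 + 4 + 0 + 0 + 2 + 2 + 4 + 2 + 2 = 18
  Design A: 4 + 0 + 3 + 2 + 4 + 3 + 1 + 0 + 4 = 21
  Design H: 1 + 3 + 1 + 4 + 1 + 4 + 0 + 3 + 0 = 17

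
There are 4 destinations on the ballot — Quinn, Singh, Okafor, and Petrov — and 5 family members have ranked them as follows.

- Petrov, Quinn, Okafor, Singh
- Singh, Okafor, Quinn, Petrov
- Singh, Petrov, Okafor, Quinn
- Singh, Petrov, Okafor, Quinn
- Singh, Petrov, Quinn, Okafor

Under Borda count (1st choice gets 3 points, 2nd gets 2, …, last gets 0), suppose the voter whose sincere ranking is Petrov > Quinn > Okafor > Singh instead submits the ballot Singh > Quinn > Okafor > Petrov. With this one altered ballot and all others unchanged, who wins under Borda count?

Singh

Borda totals with the altered ballot: Quinn 4, Singh 15, Okafor 5, Petrov 6.
The winner is unchanged: still Singh.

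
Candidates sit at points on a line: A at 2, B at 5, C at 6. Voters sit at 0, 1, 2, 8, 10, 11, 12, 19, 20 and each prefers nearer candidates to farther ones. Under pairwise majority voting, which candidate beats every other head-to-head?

C

With single-peaked preferences on a line, the Condorcet winner is the candidate closest to the median voter.
The median voter (position 10) is closest to C at 6.
Check: C vs A — voters closer to C: 6 of 9.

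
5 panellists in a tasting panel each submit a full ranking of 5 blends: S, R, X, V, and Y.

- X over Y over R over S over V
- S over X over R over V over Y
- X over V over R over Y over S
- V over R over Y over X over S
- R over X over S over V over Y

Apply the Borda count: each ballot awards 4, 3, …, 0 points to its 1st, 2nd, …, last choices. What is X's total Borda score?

15

Borda scores:
  S: 1 + 4 + 0 + 0 + 2 = 7
  R: 2 + 2 + 2 + 3 + 4 = 13
  X: 4 + 3 + 4 + 1 + 3 = 15
  V: 0 + 1 + 3 + 4 + 1 = 9
  Y: 3 + 0 + 1 + 2 + 0 = 6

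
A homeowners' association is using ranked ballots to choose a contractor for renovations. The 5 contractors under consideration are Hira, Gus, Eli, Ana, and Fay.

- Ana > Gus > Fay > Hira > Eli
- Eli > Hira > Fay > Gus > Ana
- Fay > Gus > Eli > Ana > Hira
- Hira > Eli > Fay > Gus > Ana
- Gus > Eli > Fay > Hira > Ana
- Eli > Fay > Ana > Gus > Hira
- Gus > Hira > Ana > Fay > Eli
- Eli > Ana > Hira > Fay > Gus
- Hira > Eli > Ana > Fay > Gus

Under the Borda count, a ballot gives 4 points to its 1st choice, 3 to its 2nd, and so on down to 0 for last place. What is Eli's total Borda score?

Borda scores:
  Hira: 1 + 3 + 0 + 4 + 1 + 0 + 3 + 2 + 4 = 18
  Gus: 3 + 1 + 3 + 1 + 4 + 1 + 4 + 0 + 0 = 17
  Eli: 0 + 4 + 2 + 3 + 3 + 4 + 0 + 4 + 3 = 23
  Ana: 4 + 0 + 1 + 0 + 0 + 2 + 2 + 3 + 2 = 14
  Fay: 2 + 2 + 4 + 2 + 2 + 3 + 1 + 1 + 1 = 18

23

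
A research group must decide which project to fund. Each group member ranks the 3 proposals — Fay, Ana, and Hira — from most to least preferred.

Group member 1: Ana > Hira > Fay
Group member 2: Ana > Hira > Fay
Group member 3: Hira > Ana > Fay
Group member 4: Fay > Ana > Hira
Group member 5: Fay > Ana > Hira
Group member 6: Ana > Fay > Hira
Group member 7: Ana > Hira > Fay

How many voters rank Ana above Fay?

Ballots ranking Ana above Fay: 5.
Ballots ranking Fay above Ana: 2.
So 5 of 7 voters prefer Ana to Fay.

5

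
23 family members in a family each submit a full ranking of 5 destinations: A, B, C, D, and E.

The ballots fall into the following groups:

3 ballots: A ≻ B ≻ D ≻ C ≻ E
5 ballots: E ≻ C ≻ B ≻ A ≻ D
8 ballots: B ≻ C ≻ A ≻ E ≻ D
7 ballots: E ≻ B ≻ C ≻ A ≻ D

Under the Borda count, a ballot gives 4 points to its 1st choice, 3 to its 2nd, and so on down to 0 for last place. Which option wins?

Borda scores:
  A: 3·4 + 5·1 + 8·2 + 7·1 = 40
  B: 3·3 + 5·2 + 8·4 + 7·3 = 72
  C: 3·1 + 5·3 + 8·3 + 7·2 = 56
  D: 3·2 + 5·0 + 8·0 + 7·0 = 6
  E: 3·0 + 5·4 + 8·1 + 7·4 = 56
B has the highest total.

B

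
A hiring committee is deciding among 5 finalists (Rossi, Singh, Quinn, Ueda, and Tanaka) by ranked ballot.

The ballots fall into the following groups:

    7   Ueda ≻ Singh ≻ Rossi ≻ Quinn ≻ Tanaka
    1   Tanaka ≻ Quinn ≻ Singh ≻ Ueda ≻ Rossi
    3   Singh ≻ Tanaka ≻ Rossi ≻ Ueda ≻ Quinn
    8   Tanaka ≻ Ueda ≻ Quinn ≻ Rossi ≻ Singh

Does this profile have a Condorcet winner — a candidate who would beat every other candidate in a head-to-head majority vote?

Head-to-head results (19 voters total):
Rossi vs Singh: Singh wins 11–8.
Rossi vs Quinn: Rossi wins 10–9.
Rossi vs Ueda: Ueda wins 16–3.
Rossi vs Tanaka: Tanaka wins 12–7.
Singh vs Quinn: Singh wins 10–9.
Singh vs Ueda: Ueda wins 15–4.
Singh vs Tanaka: Singh wins 10–9.
Quinn vs Ueda: Ueda wins 18–1.
Quinn vs Tanaka: Tanaka wins 12–7.
Ueda vs Tanaka: Tanaka wins 12–7.
No candidate beats all others: Singh beats Tanaka beats Ueda beats Singh, a majority cycle.

No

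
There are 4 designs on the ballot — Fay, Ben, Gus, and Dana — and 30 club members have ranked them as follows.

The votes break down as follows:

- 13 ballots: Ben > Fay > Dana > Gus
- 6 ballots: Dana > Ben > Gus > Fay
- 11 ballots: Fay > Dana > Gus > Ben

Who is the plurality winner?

First-place vote totals:
  Fay: 11
  Ben: 13
  Gus: 0
  Dana: 6
Ben has the most first-place votes.

Ben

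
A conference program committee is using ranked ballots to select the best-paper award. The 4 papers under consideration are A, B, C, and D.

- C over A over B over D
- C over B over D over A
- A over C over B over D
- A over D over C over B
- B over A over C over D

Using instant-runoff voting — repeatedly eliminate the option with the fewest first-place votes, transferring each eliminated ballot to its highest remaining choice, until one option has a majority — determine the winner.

A

Round 1: A 2, C 2, B 1, D 0. D has the fewest and is eliminated.
Round 2: A 2, C 2, B 1. B has the fewest and is eliminated.
Round 3: A 3, C 2. A has a majority.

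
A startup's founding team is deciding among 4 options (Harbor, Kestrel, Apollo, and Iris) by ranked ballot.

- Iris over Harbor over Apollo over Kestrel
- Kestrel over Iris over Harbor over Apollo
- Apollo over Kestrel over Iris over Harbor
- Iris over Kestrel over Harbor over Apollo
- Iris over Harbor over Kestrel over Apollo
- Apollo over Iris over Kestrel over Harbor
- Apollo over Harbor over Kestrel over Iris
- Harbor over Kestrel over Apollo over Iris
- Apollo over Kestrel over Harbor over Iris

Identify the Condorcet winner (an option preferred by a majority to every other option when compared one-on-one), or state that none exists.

None — there is no Condorcet winner

Head-to-head results (9 voters total):
Harbor vs Kestrel: Kestrel wins 5–4.
Harbor vs Apollo: Harbor wins 5–4.
Harbor vs Iris: Iris wins 6–3.
Kestrel vs Apollo: Apollo wins 5–4.
Kestrel vs Iris: Kestrel wins 5–4.
Apollo vs Iris: Apollo wins 5–4.
No candidate beats all others: Harbor beats Apollo beats Kestrel beats Harbor, a majority cycle.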